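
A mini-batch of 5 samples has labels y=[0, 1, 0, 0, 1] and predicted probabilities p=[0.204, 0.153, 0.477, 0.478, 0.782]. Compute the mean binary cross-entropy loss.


L[0] = -ln(1-0.204) = -ln(0.796) = 0.2282
L[1] = -ln(0.153) = 1.8773
L[2] = -ln(1-0.477) = -ln(0.523) = 0.6482
L[3] = -ln(1-0.478) = -ln(0.522) = 0.6501
L[4] = -ln(0.782) = 0.2459
mean = (0.2282 + 1.8773 + 0.6482 + 0.6501 + 0.2459)/5 = 0.7299

0.7299


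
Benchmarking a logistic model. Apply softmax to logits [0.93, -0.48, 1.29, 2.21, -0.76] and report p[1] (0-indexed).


Exponentials: e^0.93=2.5345, e^-0.48=0.6188, e^1.29=3.6328, e^2.21=9.1157, e^-0.76=0.4677
Sum = 16.3695
Softmax = [0.1548, 0.0378, 0.2219, 0.5569, 0.0286]
p[1] = 0.6188/16.3695 = 0.0378

0.0378


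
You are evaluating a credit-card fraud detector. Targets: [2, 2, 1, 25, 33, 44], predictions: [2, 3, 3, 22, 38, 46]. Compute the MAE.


Absolute errors: |2-2|=0, |2-3|=1, |1-3|=2, |25-22|=3, |33-38|=5, |44-46|=2
Sum = 13
MAE = 13/6 = 13/6

13/6


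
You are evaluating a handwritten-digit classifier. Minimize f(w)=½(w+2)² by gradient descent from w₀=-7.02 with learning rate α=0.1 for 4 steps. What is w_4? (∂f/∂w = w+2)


step 1: grad = -7.02+2 = -5.02; w = -7.02 - 0.1·(-5.02) = -6.518
step 2: grad = -6.518+2 = -4.518; w = -6.518 - 0.1·(-4.518) = -6.0662
step 3: grad = -6.0662+2 = -4.0662; w = -6.0662 - 0.1·(-4.0662) = -5.65958
step 4: grad = -5.65958+2 = -3.65958; w = -5.65958 - 0.1·(-3.65958) = -5.293622

-5.293622


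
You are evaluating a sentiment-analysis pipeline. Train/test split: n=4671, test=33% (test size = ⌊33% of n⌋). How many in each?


Test = ⌊4671·33/100⌋ = 1541
Train = 4671 - 1541 = 3130

Train: 3130, Test: 1541


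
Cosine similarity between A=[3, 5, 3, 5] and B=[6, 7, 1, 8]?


A·B = 3·6 + 5·7 + 3·1 + 5·8 = 96
‖A‖ = √68 = 8.2462, ‖B‖ = √150 = 12.2474
cos = 96/(√68·√150) = 96/√10200 = 0.9505

0.9505


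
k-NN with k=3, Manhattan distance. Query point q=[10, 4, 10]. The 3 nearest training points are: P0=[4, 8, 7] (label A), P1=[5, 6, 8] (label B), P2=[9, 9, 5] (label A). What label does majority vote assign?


d(q,P0) = 13  (label A)
d(q,P1) = 9  (label B)
d(q,P2) = 11  (label A)
Votes: A=2, B=1
Majority → A

A


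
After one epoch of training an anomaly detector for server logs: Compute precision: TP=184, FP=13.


Precision = TP/(TP+FP)
= 184/(184+13)
= 184/197 = 93.4%

93.4%


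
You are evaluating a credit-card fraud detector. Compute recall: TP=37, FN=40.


Recall = TP/(TP+FN)
= 37/(37+40)
= 37/77 = 48.05%

48.05%


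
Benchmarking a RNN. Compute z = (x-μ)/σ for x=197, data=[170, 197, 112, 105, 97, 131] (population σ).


μ = 135.3333, σ = 36.4173
z = (197 - 135.3333)/36.4173 = 1.6933

1.6933


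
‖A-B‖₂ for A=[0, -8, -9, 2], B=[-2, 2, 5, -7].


d = √((0+ 2)² + (-8-2)² + (-9-5)² + (2+ 7)²)
  = √(4 + 100 + 196 + 81)
  = √381 = 19.5192

19.5192


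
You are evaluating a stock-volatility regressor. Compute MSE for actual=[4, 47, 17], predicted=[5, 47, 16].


Squared errors: (4-5)²=1, (47-47)²=0, (17-16)²=1
Sum = 2
MSE = 2/3 = 2/3

2/3


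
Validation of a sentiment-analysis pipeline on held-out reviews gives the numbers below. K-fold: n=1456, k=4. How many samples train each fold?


Fold size = 1456/4 = 364
Training per fold = 1456 - 364 = 1092

1092


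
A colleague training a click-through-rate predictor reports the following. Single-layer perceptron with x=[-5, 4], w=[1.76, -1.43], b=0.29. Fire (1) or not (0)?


z = (-5)·(1.76) + (4)·(-1.43) + 0.29
  = -14.23
step(z) = 0 (z<0)

0


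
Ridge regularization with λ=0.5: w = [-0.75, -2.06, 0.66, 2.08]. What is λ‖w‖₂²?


‖w‖₂² = (-0.75)² + (-2.06)² + (0.66)² + (2.08)²
     = 0.5625 + 4.2436 + 0.4356 + 4.3264
     = 9.5681
λ·‖w‖₂² = 0.5·9.5681 = 4.78405

4.78405


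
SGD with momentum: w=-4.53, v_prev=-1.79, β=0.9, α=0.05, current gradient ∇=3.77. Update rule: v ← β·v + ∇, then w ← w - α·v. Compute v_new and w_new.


v_new = 0.9·-1.79 + 3.77 = -1.611 + 3.77 = 2.159
w_new = -4.53 - 0.05·2.159 = -4.53 - 0.10795 = -4.63795

v_new=2.159, w_new=-4.63795


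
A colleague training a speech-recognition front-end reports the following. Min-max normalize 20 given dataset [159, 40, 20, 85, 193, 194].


min=20, max=194
(20-20)/(194-20) = 0/174 = 0.0

0.0


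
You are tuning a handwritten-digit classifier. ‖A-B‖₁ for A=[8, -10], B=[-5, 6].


d = |8+ 5| + |-10-6|
  = 13 + 16
  = 29

29


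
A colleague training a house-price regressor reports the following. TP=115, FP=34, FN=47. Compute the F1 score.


Precision = 115/149 = 0.7718
Recall = 115/162 = 0.7099
F1 = 2·P·R/(P+R) = 2·TP/(2·TP+FP+FN) = 230/(230+34+47) = 230/311 = 0.7395

0.7395


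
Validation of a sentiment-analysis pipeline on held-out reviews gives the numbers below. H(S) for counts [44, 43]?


Probabilities: [44/87, 43/87] ≈ [0.5057, 0.4943]
H = -((44/87)·log₂(44/87) + (43/87)·log₂(43/87))
  = 0.9999 bits

0.9999 bits


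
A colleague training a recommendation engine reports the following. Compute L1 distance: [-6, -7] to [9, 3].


d = |-6-9| + |-7-3|
  = 15 + 10
  = 25

25


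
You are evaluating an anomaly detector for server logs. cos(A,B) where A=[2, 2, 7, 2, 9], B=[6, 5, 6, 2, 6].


A·B = 2·6 + 2·5 + 7·6 + 2·2 + 9·6 = 122
‖A‖ = √142 = 11.9164, ‖B‖ = √137 = 11.7047
cos = 122/(√142·√137) = 122/√19454 = 0.8747

0.8747


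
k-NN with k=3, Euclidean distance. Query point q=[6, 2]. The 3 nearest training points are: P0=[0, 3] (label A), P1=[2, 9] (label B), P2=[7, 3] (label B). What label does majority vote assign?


d(q,P0) = 6.0828  (label A)
d(q,P1) = 8.0623  (label B)
d(q,P2) = 1.4142  (label B)
Votes: A=1, B=2
Majority → B

B


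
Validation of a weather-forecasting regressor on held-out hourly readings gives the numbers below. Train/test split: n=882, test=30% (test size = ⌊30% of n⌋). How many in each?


Test = ⌊882·30/100⌋ = 264
Train = 882 - 264 = 618

Train: 618, Test: 264


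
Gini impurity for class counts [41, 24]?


Probabilities: [41/65, 24/65] ≈ [0.6308, 0.3692]
Σpᵢ² = (1681 + 576)/65² = 2257/4225
Gini = 1 - Σpᵢ² = 1 - 2257/4225 = 0.4658

0.4658


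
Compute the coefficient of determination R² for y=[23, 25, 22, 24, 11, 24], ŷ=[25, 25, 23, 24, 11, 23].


ȳ = 21.5
SS_res = Σ(y-ŷ)² = 6
SS_tot = Σ(y-ȳ)² = 137.5
R² = 1 - SS_res/SS_tot = 1 - 0.0436 = 0.9564

0.9564


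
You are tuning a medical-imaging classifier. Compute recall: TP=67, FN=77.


Recall = TP/(TP+FN)
= 67/(67+77)
= 67/144 = 46.53%

46.53%


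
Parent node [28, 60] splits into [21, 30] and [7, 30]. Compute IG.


Parent = [28, 60], H_parent = 0.9024
H_left = 0.9774 (n=51), H_right = 0.6998 (n=37)
H_children = (51/88)·0.9774 + (37/88)·0.6998 = 0.8607
IG = 0.9024 - 0.8607 = 0.0417

0.0417


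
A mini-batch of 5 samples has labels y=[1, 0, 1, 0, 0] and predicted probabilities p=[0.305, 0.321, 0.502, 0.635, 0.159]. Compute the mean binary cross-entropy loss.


L[0] = -ln(0.305) = 1.1874
L[1] = -ln(1-0.321) = -ln(0.679) = 0.3871
L[2] = -ln(0.502) = 0.6892
L[3] = -ln(1-0.635) = -ln(0.365) = 1.0079
L[4] = -ln(1-0.159) = -ln(0.841) = 0.1732
mean = (1.1874 + 0.3871 + 0.6892 + 1.0079 + 0.1732)/5 = 0.689

0.689


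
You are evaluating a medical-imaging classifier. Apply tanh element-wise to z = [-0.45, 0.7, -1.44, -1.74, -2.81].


tanh(-0.45) = -0.4219
tanh(0.7) = 0.6044
tanh(-1.44) = -0.8937
tanh(-1.74) = -0.9402
tanh(-2.81) = -0.9928
result = [-0.4219, 0.6044, -0.8937, -0.9402, -0.9928]

[-0.4219, 0.6044, -0.8937, -0.9402, -0.9928]


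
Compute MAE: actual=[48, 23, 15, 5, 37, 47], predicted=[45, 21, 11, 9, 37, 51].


Absolute errors: |48-45|=3, |23-21|=2, |15-11|=4, |5-9|=4, |37-37|=0, |47-51|=4
Sum = 17
MAE = 17/6 = 17/6

17/6


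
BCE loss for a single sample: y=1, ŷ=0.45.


BCE = -[y·ln(p) + (1-y)·ln(1-p)]
= -1·ln(0.45) - 0
= -ln(0.45) = 0.7985

0.7985


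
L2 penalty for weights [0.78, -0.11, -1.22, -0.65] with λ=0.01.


‖w‖₂² = (0.78)² + (-0.11)² + (-1.22)² + (-0.65)²
     = 0.6084 + 0.0121 + 1.4884 + 0.4225
     = 2.5314
λ·‖w‖₂² = 0.01·2.5314 = 0.025314

0.025314


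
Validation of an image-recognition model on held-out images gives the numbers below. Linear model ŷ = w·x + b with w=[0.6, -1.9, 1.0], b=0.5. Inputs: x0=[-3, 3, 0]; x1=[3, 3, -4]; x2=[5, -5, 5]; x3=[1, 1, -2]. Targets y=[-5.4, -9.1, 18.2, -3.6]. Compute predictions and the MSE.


ŷ0 = (0.6)·(-3) + (-1.9)·(3) + (1.0)·(0) + 0.5 = -7.0
ŷ1 = (0.6)·(3) + (-1.9)·(3) + (1.0)·(-4) + 0.5 = -7.4
ŷ2 = (0.6)·(5) + (-1.9)·(-5) + (1.0)·(5) + 0.5 = 18.0
ŷ3 = (0.6)·(1) + (-1.9)·(1) + (1.0)·(-2) + 0.5 = -2.8
errors² = [2.56, 2.89, 0.04, 0.64]
MSE = 6.1300/4 = 1.5325

1.5325


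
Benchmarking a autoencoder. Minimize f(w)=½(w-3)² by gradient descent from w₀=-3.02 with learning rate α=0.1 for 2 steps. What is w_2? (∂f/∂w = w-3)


step 1: grad = -3.02-3 = -6.02; w = -3.02 - 0.1·(-6.02) = -2.418
step 2: grad = -2.418-3 = -5.418; w = -2.418 - 0.1·(-5.418) = -1.8762

-1.8762


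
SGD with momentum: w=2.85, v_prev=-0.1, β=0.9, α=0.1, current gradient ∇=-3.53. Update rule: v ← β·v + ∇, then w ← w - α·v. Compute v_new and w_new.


v_new = 0.9·-0.1 - 3.53 = -0.09 - 3.53 = -3.62
w_new = 2.85 - 0.1·-3.62 = 2.85 + 0.362 = 3.212

v_new=-3.62, w_new=3.212


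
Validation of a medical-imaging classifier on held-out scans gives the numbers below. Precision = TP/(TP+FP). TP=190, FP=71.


Precision = TP/(TP+FP)
= 190/(190+71)
= 190/261 = 72.8%

72.8%


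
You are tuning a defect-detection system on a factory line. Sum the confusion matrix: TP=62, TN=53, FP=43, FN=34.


Total = TP + TN + FP + FN
= 62 + 53 + 43 + 34
= 192
(Predicted positive: 105, predicted negative: 87)

192


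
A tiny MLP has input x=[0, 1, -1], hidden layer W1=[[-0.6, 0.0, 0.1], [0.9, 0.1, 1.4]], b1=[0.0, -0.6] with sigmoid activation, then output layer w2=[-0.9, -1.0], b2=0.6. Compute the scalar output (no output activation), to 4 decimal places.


z1[0] = (-0.6)·(0) + (0.0)·(1) + (0.1)·(-1) + 0.0 = -0.1
z1[1] = (0.9)·(0) + (0.1)·(1) + (1.4)·(-1) - 0.6 = -1.9
h = sigmoid(z1) = [0.475, 0.1301]
output = (-0.9)·(0.475) + (-1.0)·(0.1301) + 0.6 = 0.0424

0.0424


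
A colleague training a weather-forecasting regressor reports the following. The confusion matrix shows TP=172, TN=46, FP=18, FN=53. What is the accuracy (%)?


Accuracy = (TP+TN)/(TP+TN+FP+FN)
= (172+46)/(289)
= 218/289 = 75.43%

75.43%


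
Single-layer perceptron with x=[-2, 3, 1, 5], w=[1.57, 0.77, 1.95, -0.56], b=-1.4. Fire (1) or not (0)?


z = (-2)·(1.57) + (3)·(0.77) + (1)·(1.95) + (5)·(-0.56) - 1.4
  = -3.08
step(z) = 0 (z<0)

0


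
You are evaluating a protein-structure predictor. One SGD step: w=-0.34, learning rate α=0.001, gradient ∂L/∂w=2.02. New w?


w_new = w - α·∇
= -0.34 - 0.001·2.02
= -0.34 - 0.00202
= -0.34202

-0.34202


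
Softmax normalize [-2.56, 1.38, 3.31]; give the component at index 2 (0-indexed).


Exponentials: e^-2.56=0.0773, e^1.38=3.9749, e^3.31=27.3851
Sum = 31.4373
Softmax = [0.0025, 0.1264, 0.8711]
p[2] = 27.3851/31.4373 = 0.8711

0.8711


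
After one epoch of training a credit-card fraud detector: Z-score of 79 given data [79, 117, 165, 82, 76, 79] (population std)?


μ = 99.6667, σ = 32.3917
z = (79 - 99.6667)/32.3917 = -0.638

-0.638


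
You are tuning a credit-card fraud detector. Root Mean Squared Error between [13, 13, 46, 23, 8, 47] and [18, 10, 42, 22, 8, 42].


MSE = 76/6 = 12.6667
RMSE = √(76/6) = 3.559

3.559


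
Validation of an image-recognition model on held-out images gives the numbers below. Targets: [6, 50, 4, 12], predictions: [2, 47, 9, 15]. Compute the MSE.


Squared errors: (6-2)²=16, (50-47)²=9, (4-9)²=25, (12-15)²=9
Sum = 59
MSE = 59/4 = 59/4

59/4


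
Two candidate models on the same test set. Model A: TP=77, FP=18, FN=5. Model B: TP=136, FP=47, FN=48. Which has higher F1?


Model A: P=77/95=0.8105, R=77/82=0.939, F1=2PR/(P+R)=2TP/(2TP+FP+FN)=154/177=0.8701
Model B: P=136/183=0.7432, R=136/184=0.7391, F1=2PR/(P+R)=2TP/(2TP+FP+FN)=272/367=0.7411
0.8701 > 0.7411 → Model A

Model A


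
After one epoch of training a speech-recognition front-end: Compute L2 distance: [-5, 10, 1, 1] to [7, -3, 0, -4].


d = √((-5-7)² + (10+ 3)² + (1-0)² + (1+ 4)²)
  = √(144 + 169 + 1 + 25)
  = √339 = 18.412

18.412


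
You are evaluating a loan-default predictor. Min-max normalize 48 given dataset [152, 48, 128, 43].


min=43, max=152
(48-43)/(152-43) = 5/109 = 0.0459

0.0459


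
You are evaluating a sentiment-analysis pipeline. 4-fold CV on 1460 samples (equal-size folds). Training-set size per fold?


Fold size = 1460/4 = 365
Training per fold = 1460 - 365 = 1095

1095


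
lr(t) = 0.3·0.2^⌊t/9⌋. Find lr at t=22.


n_drops = ⌊22/9⌋ = 2
lr = 0.3·0.2^2 = 0.3·0.04 = 0.012

0.012


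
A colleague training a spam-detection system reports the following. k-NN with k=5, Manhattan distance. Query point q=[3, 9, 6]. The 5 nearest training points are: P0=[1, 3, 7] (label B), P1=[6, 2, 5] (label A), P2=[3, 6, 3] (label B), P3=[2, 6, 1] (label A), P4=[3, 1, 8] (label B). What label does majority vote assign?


d(q,P0) = 9  (label B)
d(q,P1) = 11  (label A)
d(q,P2) = 6  (label B)
d(q,P3) = 9  (label A)
d(q,P4) = 10  (label B)
Votes: A=2, B=3
Majority → B

B


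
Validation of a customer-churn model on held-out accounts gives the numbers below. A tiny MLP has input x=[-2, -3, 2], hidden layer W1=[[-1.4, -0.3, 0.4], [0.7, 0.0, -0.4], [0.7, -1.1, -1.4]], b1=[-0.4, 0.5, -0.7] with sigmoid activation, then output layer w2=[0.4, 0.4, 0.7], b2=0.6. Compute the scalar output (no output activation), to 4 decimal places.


z1[0] = (-1.4)·(-2) + (-0.3)·(-3) + (0.4)·(2) - 0.4 = 4.1
z1[1] = (0.7)·(-2) + (0.0)·(-3) + (-0.4)·(2) + 0.5 = -1.7
z1[2] = (0.7)·(-2) + (-1.1)·(-3) + (-1.4)·(2) - 0.7 = -1.6
h = sigmoid(z1) = [0.9837, 0.1545, 0.168]
output = (0.4)·(0.9837) + (0.4)·(0.1545) + (0.7)·(0.168) + 0.6 = 1.1729

1.1729


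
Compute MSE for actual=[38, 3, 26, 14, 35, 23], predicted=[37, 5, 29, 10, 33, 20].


Squared errors: (38-37)²=1, (3-5)²=4, (26-29)²=9, (14-10)²=16, (35-33)²=4, (23-20)²=9
Sum = 43
MSE = 43/6 = 43/6

43/6


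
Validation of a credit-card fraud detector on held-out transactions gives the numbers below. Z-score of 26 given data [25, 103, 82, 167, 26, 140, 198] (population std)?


μ = 105.8571, σ = 61.9756
z = (26 - 105.8571)/61.9756 = -1.2885

-1.2885


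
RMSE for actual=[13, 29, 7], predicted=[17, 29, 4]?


MSE = 25/3 = 8.3333
RMSE = √(25/3) = 2.8868

2.8868


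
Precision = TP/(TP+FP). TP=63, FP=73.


Precision = TP/(TP+FP)
= 63/(63+73)
= 63/136 = 46.32%

46.32%


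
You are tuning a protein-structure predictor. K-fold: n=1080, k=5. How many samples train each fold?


Fold size = 1080/5 = 216
Training per fold = 1080 - 216 = 864

864


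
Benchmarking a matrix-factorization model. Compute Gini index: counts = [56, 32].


Probabilities: [56/88, 32/88] ≈ [0.6364, 0.3636]
Σpᵢ² = (3136 + 1024)/88² = 4160/7744
Gini = 1 - Σpᵢ² = 1 - 4160/7744 = 0.4628

0.4628


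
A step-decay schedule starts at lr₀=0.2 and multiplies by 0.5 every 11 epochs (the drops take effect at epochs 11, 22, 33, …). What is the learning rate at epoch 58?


n_drops = ⌊58/11⌋ = 5
lr = 0.2·0.5^5 = 0.2·0.03125 = 0.00625

0.00625


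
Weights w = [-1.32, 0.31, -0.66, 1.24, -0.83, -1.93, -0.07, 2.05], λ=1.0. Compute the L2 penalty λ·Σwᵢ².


‖w‖₂² = (-1.32)² + (0.31)² + (-0.66)² + (1.24)² + (-0.83)² + (-1.93)² + (-0.07)² + (2.05)²
     = 1.7424 + 0.0961 + 0.4356 + 1.5376 + 0.6889 + 3.7249 + 0.0049 + 4.2025
     = 12.4329
λ·‖w‖₂² = 1.0·12.4329 = 12.4329

12.4329


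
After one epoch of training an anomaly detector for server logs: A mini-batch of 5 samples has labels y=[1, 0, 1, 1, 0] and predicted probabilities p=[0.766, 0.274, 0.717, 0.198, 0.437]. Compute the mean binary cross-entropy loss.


L[0] = -ln(0.766) = 0.2666
L[1] = -ln(1-0.274) = -ln(0.726) = 0.3202
L[2] = -ln(0.717) = 0.3327
L[3] = -ln(0.198) = 1.6195
L[4] = -ln(1-0.437) = -ln(0.563) = 0.5745
mean = (0.2666 + 0.3202 + 0.3327 + 1.6195 + 0.5745)/5 = 0.6227

0.6227


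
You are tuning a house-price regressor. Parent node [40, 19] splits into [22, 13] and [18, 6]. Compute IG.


Parent = [40, 19], H_parent = 0.9066
H_left = 0.9518 (n=35), H_right = 0.8113 (n=24)
H_children = (35/59)·0.9518 + (24/59)·0.8113 = 0.8946
IG = 0.9066 - 0.8946 = 0.012

0.012


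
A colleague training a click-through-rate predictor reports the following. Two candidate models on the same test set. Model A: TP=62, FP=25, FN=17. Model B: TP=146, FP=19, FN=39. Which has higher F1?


Model A: P=62/87=0.7126, R=62/79=0.7848, F1=2PR/(P+R)=2TP/(2TP+FP+FN)=124/166=0.747
Model B: P=146/165=0.8848, R=146/185=0.7892, F1=2PR/(P+R)=2TP/(2TP+FP+FN)=292/350=0.8343
0.747 < 0.8343 → Model B

Model B


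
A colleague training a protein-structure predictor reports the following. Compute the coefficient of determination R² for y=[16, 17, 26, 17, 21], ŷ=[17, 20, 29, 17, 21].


ȳ = 19.4
SS_res = Σ(y-ŷ)² = 19
SS_tot = Σ(y-ȳ)² = 69.2
R² = 1 - SS_res/SS_tot = 1 - 0.2746 = 0.7254

0.7254


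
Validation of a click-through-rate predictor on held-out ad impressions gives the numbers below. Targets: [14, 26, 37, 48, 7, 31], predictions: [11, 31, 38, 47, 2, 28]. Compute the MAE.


Absolute errors: |14-11|=3, |26-31|=5, |37-38|=1, |48-47|=1, |7-2|=5, |31-28|=3
Sum = 18
MAE = 18/6 = 3

3


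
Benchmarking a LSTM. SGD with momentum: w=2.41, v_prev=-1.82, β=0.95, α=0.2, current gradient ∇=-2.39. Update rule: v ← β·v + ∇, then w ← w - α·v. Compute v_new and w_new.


v_new = 0.95·-1.82 - 2.39 = -1.729 - 2.39 = -4.119
w_new = 2.41 - 0.2·-4.119 = 2.41 + 0.8238 = 3.2338

v_new=-4.119, w_new=3.2338


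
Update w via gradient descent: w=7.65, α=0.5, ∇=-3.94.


w_new = w - α·∇
= 7.65 - 0.5·-3.94
= 7.65 + 1.97
= 9.62

9.62


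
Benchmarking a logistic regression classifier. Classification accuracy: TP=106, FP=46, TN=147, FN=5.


Accuracy = (TP+TN)/(TP+TN+FP+FN)
= (106+147)/(304)
= 253/304 = 83.22%

83.22%


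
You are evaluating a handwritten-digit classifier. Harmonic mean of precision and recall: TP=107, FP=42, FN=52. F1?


Precision = 107/149 = 0.7181
Recall = 107/159 = 0.673
F1 = 2·P·R/(P+R) = 2·TP/(2·TP+FP+FN) = 214/(214+42+52) = 214/308 = 0.6948

0.6948


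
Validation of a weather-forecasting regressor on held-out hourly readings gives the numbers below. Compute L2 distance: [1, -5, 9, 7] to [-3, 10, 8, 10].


d = √((1+ 3)² + (-5-10)² + (9-8)² + (7-10)²)
  = √(16 + 225 + 1 + 9)
  = √251 = 15.843

15.843


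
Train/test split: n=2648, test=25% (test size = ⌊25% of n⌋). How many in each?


Test = ⌊2648·25/100⌋ = 662
Train = 2648 - 662 = 1986

Train: 1986, Test: 662


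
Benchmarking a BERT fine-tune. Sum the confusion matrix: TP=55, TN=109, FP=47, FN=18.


Total = TP + TN + FP + FN
= 55 + 109 + 47 + 18
= 229
(Predicted positive: 102, predicted negative: 127)

229


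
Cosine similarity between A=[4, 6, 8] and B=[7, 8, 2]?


A·B = 4·7 + 6·8 + 8·2 = 92
‖A‖ = √116 = 10.7703, ‖B‖ = √117 = 10.8167
cos = 92/(√116·√117) = 92/√13572 = 0.7897

0.7897


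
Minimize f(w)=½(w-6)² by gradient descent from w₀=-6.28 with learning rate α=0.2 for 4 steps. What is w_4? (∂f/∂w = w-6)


step 1: grad = -6.28-6 = -12.28; w = -6.28 - 0.2·(-12.28) = -3.824
step 2: grad = -3.824-6 = -9.824; w = -3.824 - 0.2·(-9.824) = -1.8592
step 3: grad = -1.8592-6 = -7.8592; w = -1.8592 - 0.2·(-7.8592) = -0.28736
step 4: grad = -0.28736-6 = -6.28736; w = -0.28736 - 0.2·(-6.28736) = 0.970112

0.970112


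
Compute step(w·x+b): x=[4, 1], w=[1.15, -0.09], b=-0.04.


z = (4)·(1.15) + (1)·(-0.09) - 0.04
  = 4.47
step(z) = 1 (z≥0)

1


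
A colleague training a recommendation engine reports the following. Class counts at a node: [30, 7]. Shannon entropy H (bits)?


Probabilities: [30/37, 7/37] ≈ [0.8108, 0.1892]
H = -((30/37)·log₂(30/37) + (7/37)·log₂(7/37))
  = 0.6998 bits

0.6998 bits


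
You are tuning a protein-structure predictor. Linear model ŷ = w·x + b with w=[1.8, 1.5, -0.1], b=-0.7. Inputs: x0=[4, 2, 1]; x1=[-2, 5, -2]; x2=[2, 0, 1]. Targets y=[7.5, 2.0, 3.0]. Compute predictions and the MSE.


ŷ0 = (1.8)·(4) + (1.5)·(2) + (-0.1)·(1) - 0.7 = 9.4
ŷ1 = (1.8)·(-2) + (1.5)·(5) + (-0.1)·(-2) - 0.7 = 3.4
ŷ2 = (1.8)·(2) + (1.5)·(0) + (-0.1)·(1) - 0.7 = 2.8
errors² = [3.61, 1.96, 0.04]
MSE = 5.6100/3 = 1.87

1.87


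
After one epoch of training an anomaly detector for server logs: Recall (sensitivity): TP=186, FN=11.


Recall = TP/(TP+FN)
= 186/(186+11)
= 186/197 = 94.42%

94.42%


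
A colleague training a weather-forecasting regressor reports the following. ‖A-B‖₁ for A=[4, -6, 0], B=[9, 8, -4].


d = |4-9| + |-6-8| + |0+ 4|
  = 5 + 14 + 4
  = 23

23


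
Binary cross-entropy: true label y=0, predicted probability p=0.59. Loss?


BCE = -[y·ln(p) + (1-y)·ln(1-p)]
= -0 - 1·ln(1-0.59)
= -ln(0.41) = 0.8916

0.8916


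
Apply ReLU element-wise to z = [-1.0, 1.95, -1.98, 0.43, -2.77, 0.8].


ReLU(-1.0) = max(0, -1.0) = 0.0
ReLU(1.95) = max(0, 1.95) = 1.95
ReLU(-1.98) = max(0, -1.98) = 0.0
ReLU(0.43) = max(0, 0.43) = 0.43
ReLU(-2.77) = max(0, -2.77) = 0.0
ReLU(0.8) = max(0, 0.8) = 0.8
result = [0.0, 1.95, 0.0, 0.43, 0.0, 0.8]

[0.0, 1.95, 0.0, 0.43, 0.0, 0.8]


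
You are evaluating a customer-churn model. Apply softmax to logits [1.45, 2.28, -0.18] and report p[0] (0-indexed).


Exponentials: e^1.45=4.2631, e^2.28=9.7767, e^-0.18=0.8353
Sum = 14.8751
Softmax = [0.2866, 0.6573, 0.0562]
p[0] = 4.2631/14.8751 = 0.2866

0.2866


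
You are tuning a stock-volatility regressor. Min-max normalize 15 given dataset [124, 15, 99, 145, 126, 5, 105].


min=5, max=145
(15-5)/(145-5) = 10/140 = 0.0714

0.0714


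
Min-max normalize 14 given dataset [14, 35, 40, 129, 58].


min=14, max=129
(14-14)/(129-14) = 0/115 = 0.0

0.0


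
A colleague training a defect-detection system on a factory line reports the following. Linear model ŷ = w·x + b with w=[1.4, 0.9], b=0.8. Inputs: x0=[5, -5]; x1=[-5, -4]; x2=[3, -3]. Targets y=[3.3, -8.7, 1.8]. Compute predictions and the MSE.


ŷ0 = (1.4)·(5) + (0.9)·(-5) + 0.8 = 3.3
ŷ1 = (1.4)·(-5) + (0.9)·(-4) + 0.8 = -9.8
ŷ2 = (1.4)·(3) + (0.9)·(-3) + 0.8 = 2.3
errors² = [0.0, 1.21, 0.25]
MSE = 1.4600/3 = 0.4867

0.4867


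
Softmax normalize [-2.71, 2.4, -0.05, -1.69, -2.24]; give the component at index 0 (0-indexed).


Exponentials: e^-2.71=0.0665, e^2.4=11.0232, e^-0.05=0.9512, e^-1.69=0.1845, e^-2.24=0.1065
Sum = 12.3319
Softmax = [0.0054, 0.8939, 0.0771, 0.015, 0.0086]
p[0] = 0.0665/12.3319 = 0.0054

0.0054


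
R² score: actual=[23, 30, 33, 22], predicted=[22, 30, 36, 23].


ȳ = 27
SS_res = Σ(y-ŷ)² = 11
SS_tot = Σ(y-ȳ)² = 86
R² = 1 - SS_res/SS_tot = 1 - 0.1279 = 0.8721

0.8721


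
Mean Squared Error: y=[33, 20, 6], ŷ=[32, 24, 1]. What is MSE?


Squared errors: (33-32)²=1, (20-24)²=16, (6-1)²=25
Sum = 42
MSE = 42/3 = 14

14


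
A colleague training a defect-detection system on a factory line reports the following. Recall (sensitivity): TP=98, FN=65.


Recall = TP/(TP+FN)
= 98/(98+65)
= 98/163 = 60.12%

60.12%


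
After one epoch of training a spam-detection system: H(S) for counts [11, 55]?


Probabilities: [11/66, 55/66] ≈ [0.1667, 0.8333]
H = -((11/66)·log₂(11/66) + (55/66)·log₂(55/66))
  = 0.65 bits

0.65 bits


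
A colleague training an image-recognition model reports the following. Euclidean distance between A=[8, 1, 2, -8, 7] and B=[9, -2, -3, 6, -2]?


d = √((8-9)² + (1+ 2)² + (2+ 3)² + (-8-6)² + (7+ 2)²)
  = √(1 + 9 + 25 + 196 + 81)
  = √312 = 17.6635

17.6635


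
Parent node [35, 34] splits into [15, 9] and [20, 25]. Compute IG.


Parent = [35, 34], H_parent = 0.9998
H_left = 0.9544 (n=24), H_right = 0.9911 (n=45)
H_children = (24/69)·0.9544 + (45/69)·0.9911 = 0.9783
IG = 0.9998 - 0.9783 = 0.0215

0.0215


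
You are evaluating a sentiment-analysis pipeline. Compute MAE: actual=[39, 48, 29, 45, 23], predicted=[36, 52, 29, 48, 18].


Absolute errors: |39-36|=3, |48-52|=4, |29-29|=0, |45-48|=3, |23-18|=5
Sum = 15
MAE = 15/5 = 3

3


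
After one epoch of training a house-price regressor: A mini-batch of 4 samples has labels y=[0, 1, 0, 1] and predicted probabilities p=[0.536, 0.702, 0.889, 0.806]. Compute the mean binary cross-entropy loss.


L[0] = -ln(1-0.536) = -ln(0.464) = 0.7679
L[1] = -ln(0.702) = 0.3538
L[2] = -ln(1-0.889) = -ln(0.111) = 2.1982
L[3] = -ln(0.806) = 0.2157
mean = (0.7679 + 0.3538 + 2.1982 + 0.2157)/4 = 0.8839

0.8839


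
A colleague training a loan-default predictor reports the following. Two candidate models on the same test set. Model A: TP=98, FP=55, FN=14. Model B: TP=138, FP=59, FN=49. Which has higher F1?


Model A: P=98/153=0.6405, R=98/112=0.875, F1=2PR/(P+R)=2TP/(2TP+FP+FN)=196/265=0.7396
Model B: P=138/197=0.7005, R=138/187=0.738, F1=2PR/(P+R)=2TP/(2TP+FP+FN)=276/384=0.7188
0.7396 > 0.7188 → Model A

Model A


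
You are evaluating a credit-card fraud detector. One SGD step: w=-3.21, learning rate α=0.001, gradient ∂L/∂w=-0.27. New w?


w_new = w - α·∇
= -3.21 - 0.001·-0.27
= -3.21 + 0.00027
= -3.20973

-3.20973


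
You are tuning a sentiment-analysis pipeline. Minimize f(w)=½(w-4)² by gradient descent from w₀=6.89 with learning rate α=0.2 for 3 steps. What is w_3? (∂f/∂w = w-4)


step 1: grad = 6.89-4 = 2.89; w = 6.89 - 0.2·(2.89) = 6.312
step 2: grad = 6.312-4 = 2.312; w = 6.312 - 0.2·(2.312) = 5.8496
step 3: grad = 5.8496-4 = 1.8496; w = 5.8496 - 0.2·(1.8496) = 5.47968

5.47968


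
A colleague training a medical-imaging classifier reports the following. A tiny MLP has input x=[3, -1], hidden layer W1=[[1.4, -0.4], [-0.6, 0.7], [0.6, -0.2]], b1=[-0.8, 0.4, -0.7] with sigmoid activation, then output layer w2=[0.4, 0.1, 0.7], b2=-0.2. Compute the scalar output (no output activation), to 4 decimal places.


z1[0] = (1.4)·(3) + (-0.4)·(-1) - 0.8 = 3.8
z1[1] = (-0.6)·(3) + (0.7)·(-1) + 0.4 = -2.1
z1[2] = (0.6)·(3) + (-0.2)·(-1) - 0.7 = 1.3
h = sigmoid(z1) = [0.9781, 0.1091, 0.7858]
output = (0.4)·(0.9781) + (0.1)·(0.1091) + (0.7)·(0.7858) - 0.2 = 0.7522

0.7522


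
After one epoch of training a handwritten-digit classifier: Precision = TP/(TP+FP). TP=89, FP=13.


Precision = TP/(TP+FP)
= 89/(89+13)
= 89/102 = 87.25%

87.25%


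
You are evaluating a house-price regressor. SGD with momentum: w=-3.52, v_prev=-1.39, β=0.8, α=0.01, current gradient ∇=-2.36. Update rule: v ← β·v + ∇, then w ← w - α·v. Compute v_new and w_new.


v_new = 0.8·-1.39 - 2.36 = -1.112 - 2.36 = -3.472
w_new = -3.52 - 0.01·-3.472 = -3.52 + 0.03472 = -3.48528

v_new=-3.472, w_new=-3.48528


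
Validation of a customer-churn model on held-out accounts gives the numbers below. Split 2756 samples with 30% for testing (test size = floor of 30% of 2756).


Test = ⌊2756·30/100⌋ = 826
Train = 2756 - 826 = 1930

Train: 1930, Test: 826


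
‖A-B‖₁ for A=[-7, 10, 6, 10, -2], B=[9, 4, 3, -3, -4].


d = |-7-9| + |10-4| + |6-3| + |10+ 3| + |-2+ 4|
  = 16 + 6 + 3 + 13 + 2
  = 40

40


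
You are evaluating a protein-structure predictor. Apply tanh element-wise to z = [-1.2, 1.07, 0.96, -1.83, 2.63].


tanh(-1.2) = -0.8337
tanh(1.07) = 0.7895
tanh(0.96) = 0.7443
tanh(-1.83) = -0.9498
tanh(2.63) = 0.9897
result = [-0.8337, 0.7895, 0.7443, -0.9498, 0.9897]

[-0.8337, 0.7895, 0.7443, -0.9498, 0.9897]


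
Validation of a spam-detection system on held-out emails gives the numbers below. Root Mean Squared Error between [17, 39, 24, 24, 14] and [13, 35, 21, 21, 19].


MSE = 75/5 = 15
RMSE = √(75/5) = 3.873

3.873


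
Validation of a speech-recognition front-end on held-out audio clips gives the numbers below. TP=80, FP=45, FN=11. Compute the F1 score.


Precision = 80/125 = 0.64
Recall = 80/91 = 0.8791
F1 = 2·P·R/(P+R) = 2·TP/(2·TP+FP+FN) = 160/(160+45+11) = 160/216 = 0.7407

0.7407


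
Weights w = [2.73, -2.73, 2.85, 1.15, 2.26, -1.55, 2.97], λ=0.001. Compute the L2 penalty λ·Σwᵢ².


‖w‖₂² = (2.73)² + (-2.73)² + (2.85)² + (1.15)² + (2.26)² + (-1.55)² + (2.97)²
     = 7.4529 + 7.4529 + 8.1225 + 1.3225 + 5.1076 + 2.4025 + 8.8209
     = 40.6818
λ·‖w‖₂² = 0.001·40.6818 = 0.040682

0.040682


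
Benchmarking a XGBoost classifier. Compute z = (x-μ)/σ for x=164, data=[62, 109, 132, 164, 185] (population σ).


μ = 130.4, σ = 43.0098
z = (164 - 130.4)/43.0098 = 0.7812

0.7812


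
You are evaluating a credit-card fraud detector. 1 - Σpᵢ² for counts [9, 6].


Probabilities: [9/15, 6/15] ≈ [0.6, 0.4]
Σpᵢ² = (81 + 36)/15² = 117/225
Gini = 1 - Σpᵢ² = 1 - 117/225 = 0.48

0.48


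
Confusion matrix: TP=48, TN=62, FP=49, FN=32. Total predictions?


Total = TP + TN + FP + FN
= 48 + 62 + 49 + 32
= 191
(Predicted positive: 97, predicted negative: 94)

191


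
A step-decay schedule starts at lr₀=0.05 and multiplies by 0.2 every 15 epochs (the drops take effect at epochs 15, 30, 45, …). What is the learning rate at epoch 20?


n_drops = ⌊20/15⌋ = 1
lr = 0.05·0.2^1 = 0.05·0.2 = 0.01

0.01


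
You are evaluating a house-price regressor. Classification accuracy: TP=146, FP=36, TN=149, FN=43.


Accuracy = (TP+TN)/(TP+TN+FP+FN)
= (146+149)/(374)
= 295/374 = 78.88%

78.88%


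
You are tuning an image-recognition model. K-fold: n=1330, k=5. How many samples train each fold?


Fold size = 1330/5 = 266
Training per fold = 1330 - 266 = 1064

1064


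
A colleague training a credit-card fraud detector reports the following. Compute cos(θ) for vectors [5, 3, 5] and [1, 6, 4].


A·B = 5·1 + 3·6 + 5·4 = 43
‖A‖ = √59 = 7.6811, ‖B‖ = √53 = 7.2801
cos = 43/(√59·√53) = 43/√3127 = 0.769

0.769


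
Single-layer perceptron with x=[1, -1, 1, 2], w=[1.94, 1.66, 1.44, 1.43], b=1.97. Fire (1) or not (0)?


z = (1)·(1.94) + (-1)·(1.66) + (1)·(1.44) + (2)·(1.43) + 1.97
  = 6.55
step(z) = 1 (z≥0)

1


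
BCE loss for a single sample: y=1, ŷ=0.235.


BCE = -[y·ln(p) + (1-y)·ln(1-p)]
= -1·ln(0.235) - 0
= -ln(0.235) = 1.4482

1.4482


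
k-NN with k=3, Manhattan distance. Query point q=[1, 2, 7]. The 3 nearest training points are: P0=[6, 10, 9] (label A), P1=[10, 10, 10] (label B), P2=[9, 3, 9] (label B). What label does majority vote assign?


d(q,P0) = 15  (label A)
d(q,P1) = 20  (label B)
d(q,P2) = 11  (label B)
Votes: A=1, B=2
Majority → B

B


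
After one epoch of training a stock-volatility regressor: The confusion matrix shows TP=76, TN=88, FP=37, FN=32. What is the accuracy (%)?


Accuracy = (TP+TN)/(TP+TN+FP+FN)
= (76+88)/(233)
= 164/233 = 70.39%

70.39%


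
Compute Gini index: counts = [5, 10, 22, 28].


Probabilities: [5/65, 10/65, 22/65, 28/65] ≈ [0.0769, 0.1538, 0.3385, 0.4308]
Σpᵢ² = (25 + 100 + 484 + 784)/65² = 1393/4225
Gini = 1 - Σpᵢ² = 1 - 1393/4225 = 0.6703

0.6703


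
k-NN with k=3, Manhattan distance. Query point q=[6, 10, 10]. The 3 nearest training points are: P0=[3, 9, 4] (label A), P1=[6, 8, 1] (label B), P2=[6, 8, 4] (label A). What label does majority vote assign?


d(q,P0) = 10  (label A)
d(q,P1) = 11  (label B)
d(q,P2) = 8  (label A)
Votes: A=2, B=1
Majority → A

A


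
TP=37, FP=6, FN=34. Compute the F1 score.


Precision = 37/43 = 0.8605
Recall = 37/71 = 0.5211
F1 = 2·P·R/(P+R) = 2·TP/(2·TP+FP+FN) = 74/(74+6+34) = 74/114 = 0.6491

0.6491


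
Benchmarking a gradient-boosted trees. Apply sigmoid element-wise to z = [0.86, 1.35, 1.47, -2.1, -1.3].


σ(0.86) = 1/(1+e^-0.86) = 0.7027
σ(1.35) = 1/(1+e^-1.35) = 0.7941
σ(1.47) = 1/(1+e^-1.47) = 0.8131
σ(-2.1) = 1/(1+e^2.1) = 0.1091
σ(-1.3) = 1/(1+e^1.3) = 0.2142
result = [0.7027, 0.7941, 0.8131, 0.1091, 0.2142]

[0.7027, 0.7941, 0.8131, 0.1091, 0.2142]


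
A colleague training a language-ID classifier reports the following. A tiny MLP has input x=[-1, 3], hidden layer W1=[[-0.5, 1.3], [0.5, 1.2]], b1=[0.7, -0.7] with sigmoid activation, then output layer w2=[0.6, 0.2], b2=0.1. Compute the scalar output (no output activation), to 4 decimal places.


z1[0] = (-0.5)·(-1) + (1.3)·(3) + 0.7 = 5.1
z1[1] = (0.5)·(-1) + (1.2)·(3) - 0.7 = 2.4
h = sigmoid(z1) = [0.9939, 0.9168]
output = (0.6)·(0.9939) + (0.2)·(0.9168) + 0.1 = 0.8797

0.8797


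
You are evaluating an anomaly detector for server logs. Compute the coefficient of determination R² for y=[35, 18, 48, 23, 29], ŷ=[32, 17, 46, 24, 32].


ȳ = 30.6
SS_res = Σ(y-ŷ)² = 24
SS_tot = Σ(y-ȳ)² = 541.2
R² = 1 - SS_res/SS_tot = 1 - 0.0443 = 0.9557

0.9557


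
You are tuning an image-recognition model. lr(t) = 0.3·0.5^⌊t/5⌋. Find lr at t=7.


n_drops = ⌊7/5⌋ = 1
lr = 0.3·0.5^1 = 0.3·0.5 = 0.15

0.15


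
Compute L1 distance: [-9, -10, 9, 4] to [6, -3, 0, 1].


d = |-9-6| + |-10+ 3| + |9-0| + |4-1|
  = 15 + 7 + 9 + 3
  = 34

34


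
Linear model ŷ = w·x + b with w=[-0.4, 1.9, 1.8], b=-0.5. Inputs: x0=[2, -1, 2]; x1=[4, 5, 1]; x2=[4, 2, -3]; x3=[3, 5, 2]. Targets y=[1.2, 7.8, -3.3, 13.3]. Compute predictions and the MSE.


ŷ0 = (-0.4)·(2) + (1.9)·(-1) + (1.8)·(2) - 0.5 = 0.4
ŷ1 = (-0.4)·(4) + (1.9)·(5) + (1.8)·(1) - 0.5 = 9.2
ŷ2 = (-0.4)·(4) + (1.9)·(2) + (1.8)·(-3) - 0.5 = -3.7
ŷ3 = (-0.4)·(3) + (1.9)·(5) + (1.8)·(2) - 0.5 = 11.4
errors² = [0.64, 1.96, 0.16, 3.61]
MSE = 6.3700/4 = 1.5925

1.5925


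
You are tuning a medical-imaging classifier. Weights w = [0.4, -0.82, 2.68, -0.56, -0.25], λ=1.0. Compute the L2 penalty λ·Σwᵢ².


‖w‖₂² = (0.4)² + (-0.82)² + (2.68)² + (-0.56)² + (-0.25)²
     = 0.16 + 0.6724 + 7.1824 + 0.3136 + 0.0625
     = 8.3909
λ·‖w‖₂² = 1.0·8.3909 = 8.3909

8.3909


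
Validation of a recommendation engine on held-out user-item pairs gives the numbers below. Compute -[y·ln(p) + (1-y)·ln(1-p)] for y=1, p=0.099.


BCE = -[y·ln(p) + (1-y)·ln(1-p)]
= -1·ln(0.099) - 0
= -ln(0.099) = 2.3126

2.3126


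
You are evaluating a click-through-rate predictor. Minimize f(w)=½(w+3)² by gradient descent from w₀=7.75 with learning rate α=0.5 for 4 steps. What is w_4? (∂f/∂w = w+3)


step 1: grad = 7.75+3 = 10.75; w = 7.75 - 0.5·(10.75) = 2.375
step 2: grad = 2.375+3 = 5.375; w = 2.375 - 0.5·(5.375) = -0.3125
step 3: grad = -0.3125+3 = 2.6875; w = -0.3125 - 0.5·(2.6875) = -1.65625
step 4: grad = -1.65625+3 = 1.34375; w = -1.65625 - 0.5·(1.34375) = -2.328125

-2.328125


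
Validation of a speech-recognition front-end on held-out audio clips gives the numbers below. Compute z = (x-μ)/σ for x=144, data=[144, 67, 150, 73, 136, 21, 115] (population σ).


μ = 100.8571, σ = 44.7387
z = (144 - 100.8571)/44.7387 = 0.9643

0.9643


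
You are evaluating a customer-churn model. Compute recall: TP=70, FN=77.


Recall = TP/(TP+FN)
= 70/(70+77)
= 70/147 = 47.62%

47.62%


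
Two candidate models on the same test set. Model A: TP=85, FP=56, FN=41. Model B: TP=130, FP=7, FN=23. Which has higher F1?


Model A: P=85/141=0.6028, R=85/126=0.6746, F1=2PR/(P+R)=2TP/(2TP+FP+FN)=170/267=0.6367
Model B: P=130/137=0.9489, R=130/153=0.8497, F1=2PR/(P+R)=2TP/(2TP+FP+FN)=260/290=0.8966
0.6367 < 0.8966 → Model B

Model B


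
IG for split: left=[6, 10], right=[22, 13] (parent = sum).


Parent = [28, 23], H_parent = 0.9931
H_left = 0.9544 (n=16), H_right = 0.9518 (n=35)
H_children = (16/51)·0.9544 + (35/51)·0.9518 = 0.9526
IG = 0.9931 - 0.9526 = 0.0405

0.0405


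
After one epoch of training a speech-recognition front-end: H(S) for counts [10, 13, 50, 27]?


Probabilities: [10/100, 13/100, 50/100, 27/100] ≈ [0.1, 0.13, 0.5, 0.27]
H = -((10/100)·log₂(10/100) + (13/100)·log₂(13/100) + (50/100)·log₂(50/100) + (27/100)·log₂(27/100))
  = 1.7249 bits

1.7249 bits


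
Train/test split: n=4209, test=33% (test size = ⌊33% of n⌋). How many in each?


Test = ⌊4209·33/100⌋ = 1388
Train = 4209 - 1388 = 2821

Train: 2821, Test: 1388


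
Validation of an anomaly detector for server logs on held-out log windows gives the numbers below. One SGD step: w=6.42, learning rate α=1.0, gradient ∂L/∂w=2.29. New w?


w_new = w - α·∇
= 6.42 - 1.0·2.29
= 6.42 - 2.29
= 4.13

4.13


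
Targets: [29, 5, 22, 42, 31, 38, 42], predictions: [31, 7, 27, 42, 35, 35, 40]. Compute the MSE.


Squared errors: (29-31)²=4, (5-7)²=4, (22-27)²=25, (42-42)²=0, (31-35)²=16, (38-35)²=9, (42-40)²=4
Sum = 62
MSE = 62/7 = 62/7

62/7


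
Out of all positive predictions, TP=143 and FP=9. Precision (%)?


Precision = TP/(TP+FP)
= 143/(143+9)
= 143/152 = 94.08%

94.08%


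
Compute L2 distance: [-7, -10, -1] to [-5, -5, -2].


d = √((-7+ 5)² + (-10+ 5)² + (-1+ 2)²)
  = √(4 + 25 + 1)
  = √30 = 5.4772

5.4772


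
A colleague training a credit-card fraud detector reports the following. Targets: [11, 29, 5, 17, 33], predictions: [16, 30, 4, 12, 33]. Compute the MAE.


Absolute errors: |11-16|=5, |29-30|=1, |5-4|=1, |17-12|=5, |33-33|=0
Sum = 12
MAE = 12/5 = 12/5

12/5


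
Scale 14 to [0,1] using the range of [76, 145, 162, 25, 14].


min=14, max=162
(14-14)/(162-14) = 0/148 = 0.0

0.0


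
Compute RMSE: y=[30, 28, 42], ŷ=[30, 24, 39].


MSE = 25/3 = 8.3333
RMSE = √(25/3) = 2.8868

2.8868


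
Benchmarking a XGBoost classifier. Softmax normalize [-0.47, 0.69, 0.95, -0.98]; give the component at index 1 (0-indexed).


Exponentials: e^-0.47=0.625, e^0.69=1.9937, e^0.95=2.5857, e^-0.98=0.3753
Sum = 5.5797
Softmax = [0.112, 0.3573, 0.4634, 0.0673]
p[1] = 1.9937/5.5797 = 0.3573

0.3573


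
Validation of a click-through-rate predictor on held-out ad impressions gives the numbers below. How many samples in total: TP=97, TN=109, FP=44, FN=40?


Total = TP + TN + FP + FN
= 97 + 109 + 44 + 40
= 290
(Predicted positive: 141, predicted negative: 149)

290


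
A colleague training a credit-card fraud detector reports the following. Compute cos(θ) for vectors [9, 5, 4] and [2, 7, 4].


A·B = 9·2 + 5·7 + 4·4 = 69
‖A‖ = √122 = 11.0454, ‖B‖ = √69 = 8.3066
cos = 69/(√122·√69) = 69/√8418 = 0.752

0.752


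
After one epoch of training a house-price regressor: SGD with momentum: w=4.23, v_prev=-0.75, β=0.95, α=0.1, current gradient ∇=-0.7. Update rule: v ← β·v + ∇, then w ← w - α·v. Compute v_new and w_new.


v_new = 0.95·-0.75 - 0.7 = -0.7125 - 0.7 = -1.4125
w_new = 4.23 - 0.1·-1.4125 = 4.23 + 0.14125 = 4.37125

v_new=-1.4125, w_new=4.37125


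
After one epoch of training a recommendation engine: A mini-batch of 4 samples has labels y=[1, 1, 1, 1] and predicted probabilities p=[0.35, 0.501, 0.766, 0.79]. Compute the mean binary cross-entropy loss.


L[0] = -ln(0.35) = 1.0498
L[1] = -ln(0.501) = 0.6911
L[2] = -ln(0.766) = 0.2666
L[3] = -ln(0.79) = 0.2357
mean = (1.0498 + 0.6911 + 0.2666 + 0.2357)/4 = 0.5608

0.5608


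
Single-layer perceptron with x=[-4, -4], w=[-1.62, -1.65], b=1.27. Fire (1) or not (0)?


z = (-4)·(-1.62) + (-4)·(-1.65) + 1.27
  = 14.35
step(z) = 1 (z≥0)

1


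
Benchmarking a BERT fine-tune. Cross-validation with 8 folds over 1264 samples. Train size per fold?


Fold size = 1264/8 = 158
Training per fold = 1264 - 158 = 1106

1106
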